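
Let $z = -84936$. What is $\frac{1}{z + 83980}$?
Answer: $- \frac{1}{956} \approx -0.001046$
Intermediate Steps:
$\frac{1}{z + 83980} = \frac{1}{-84936 + 83980} = \frac{1}{-956} = - \frac{1}{956}$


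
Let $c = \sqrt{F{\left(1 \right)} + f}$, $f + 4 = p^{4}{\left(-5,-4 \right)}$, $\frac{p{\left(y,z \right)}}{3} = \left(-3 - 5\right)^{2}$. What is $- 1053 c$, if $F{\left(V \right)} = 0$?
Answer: $- 2106 \sqrt{339738623} \approx -3.8818 \cdot 10^{7}$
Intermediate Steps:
$p{\left(y,z \right)} = 192$ ($p{\left(y,z \right)} = 3 \left(-3 - 5\right)^{2} = 3 \left(-8\right)^{2} = 3 \cdot 64 = 192$)
$f = 1358954492$ ($f = -4 + 192^{4} = -4 + 1358954496 = 1358954492$)
$c = 2 \sqrt{339738623}$ ($c = \sqrt{0 + 1358954492} = \sqrt{1358954492} = 2 \sqrt{339738623} \approx 36864.0$)
$- 1053 c = - 1053 \cdot 2 \sqrt{339738623} = - 2106 \sqrt{339738623}$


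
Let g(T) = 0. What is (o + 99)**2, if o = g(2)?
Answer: 9801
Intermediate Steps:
o = 0
(o + 99)**2 = (0 + 99)**2 = 99**2 = 9801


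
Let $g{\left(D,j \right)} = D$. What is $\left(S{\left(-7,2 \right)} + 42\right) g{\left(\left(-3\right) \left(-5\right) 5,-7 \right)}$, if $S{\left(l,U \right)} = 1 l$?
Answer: $2625$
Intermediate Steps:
$S{\left(l,U \right)} = l$
$\left(S{\left(-7,2 \right)} + 42\right) g{\left(\left(-3\right) \left(-5\right) 5,-7 \right)} = \left(-7 + 42\right) \left(-3\right) \left(-5\right) 5 = 35 \cdot 15 \cdot 5 = 35 \cdot 75 = 2625$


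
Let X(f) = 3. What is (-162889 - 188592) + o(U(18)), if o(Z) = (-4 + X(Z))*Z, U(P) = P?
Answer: -351499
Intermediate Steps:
o(Z) = -Z (o(Z) = (-4 + 3)*Z = -Z)
(-162889 - 188592) + o(U(18)) = (-162889 - 188592) - 1*18 = -351481 - 18 = -351499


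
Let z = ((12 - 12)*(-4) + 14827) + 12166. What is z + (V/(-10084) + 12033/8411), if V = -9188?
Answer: 572412763343/21204131 ≈ 26995.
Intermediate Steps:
z = 26993 (z = (0*(-4) + 14827) + 12166 = (0 + 14827) + 12166 = 14827 + 12166 = 26993)
z + (V/(-10084) + 12033/8411) = 26993 + (-9188/(-10084) + 12033/8411) = 26993 + (-9188*(-1/10084) + 12033*(1/8411)) = 26993 + (2297/2521 + 12033/8411) = 26993 + 49655260/21204131 = 572412763343/21204131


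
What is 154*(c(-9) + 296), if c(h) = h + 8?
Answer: 45430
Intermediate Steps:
c(h) = 8 + h
154*(c(-9) + 296) = 154*((8 - 9) + 296) = 154*(-1 + 296) = 154*295 = 45430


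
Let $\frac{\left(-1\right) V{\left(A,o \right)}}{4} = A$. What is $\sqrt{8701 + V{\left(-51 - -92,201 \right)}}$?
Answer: $\sqrt{8537} \approx 92.396$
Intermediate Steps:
$V{\left(A,o \right)} = - 4 A$
$\sqrt{8701 + V{\left(-51 - -92,201 \right)}} = \sqrt{8701 - 4 \left(-51 - -92\right)} = \sqrt{8701 - 4 \left(-51 + 92\right)} = \sqrt{8701 - 164} = \sqrt{8537}$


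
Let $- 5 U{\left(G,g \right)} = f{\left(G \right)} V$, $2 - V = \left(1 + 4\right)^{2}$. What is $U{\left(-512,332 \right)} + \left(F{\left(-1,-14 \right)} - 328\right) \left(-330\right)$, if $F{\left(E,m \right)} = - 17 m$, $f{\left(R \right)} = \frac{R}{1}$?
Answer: $\frac{136724}{5} \approx 27345.0$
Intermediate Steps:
$f{\left(R \right)} = R$ ($f{\left(R \right)} = R 1 = R$)
$V = -23$ ($V = 2 - \left(1 + 4\right)^{2} = 2 - 5^{2} = 2 - 25 = -23$)
$U{\left(G,g \right)} = \frac{23 G}{5}$ ($U{\left(G,g \right)} = - \frac{G \left(-23\right)}{5} = - \frac{\left(-23\right) G}{5} = \frac{23 G}{5}$)
$U{\left(-512,332 \right)} + \left(F{\left(-1,-14 \right)} - 328\right) \left(-330\right) = \frac{23}{5} \left(-512\right) + \left(\left(-17\right) \left(-14\right) - 328\right) \left(-330\right) = - \frac{11776}{5} + \left(238 - 328\right) \left(-330\right) = - \frac{11776}{5} - -29700 = - \frac{11776}{5} + 29700 = \frac{136724}{5}$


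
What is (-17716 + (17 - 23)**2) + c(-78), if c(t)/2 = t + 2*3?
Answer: -17824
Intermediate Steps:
c(t) = 12 + 2*t (c(t) = 2*(t + 2*3) = 2*(t + 6) = 2*(6 + t) = 12 + 2*t)
(-17716 + (17 - 23)**2) + c(-78) = (-17716 + (17 - 23)**2) + (12 + 2*(-78)) = (-17716 + (-6)**2) + (12 - 156) = (-17716 + 36) - 144 = -17680 - 144 = -17824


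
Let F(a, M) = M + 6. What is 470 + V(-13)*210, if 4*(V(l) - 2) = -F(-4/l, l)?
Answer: 2515/2 ≈ 1257.5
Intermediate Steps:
F(a, M) = 6 + M
V(l) = ½ - l/4 (V(l) = 2 + (-(6 + l))/4 = 2 + (-6 - l)/4 = 2 + (-3/2 - l/4) = ½ - l/4)
470 + V(-13)*210 = 470 + (½ - ¼*(-13))*210 = 470 + (½ + 13/4)*210 = 470 + (15/4)*210 = 470 + 1575/2 = 2515/2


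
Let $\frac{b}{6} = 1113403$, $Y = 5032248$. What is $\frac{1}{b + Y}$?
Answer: $\frac{1}{11712666} \approx 8.5378 \cdot 10^{-8}$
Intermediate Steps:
$b = 6680418$ ($b = 6 \cdot 1113403 = 6680418$)
$\frac{1}{b + Y} = \frac{1}{6680418 + 5032248} = \frac{1}{11712666}$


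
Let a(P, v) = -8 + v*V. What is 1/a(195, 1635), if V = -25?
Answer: -1/40883 ≈ -2.4460e-5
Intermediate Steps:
a(P, v) = -8 - 25*v (a(P, v) = -8 + v*(-25) = -8 - 25*v)
1/a(195, 1635) = 1/(-8 - 25*1635) = 1/(-8 - 40875) = 1/(-40883) = -1/40883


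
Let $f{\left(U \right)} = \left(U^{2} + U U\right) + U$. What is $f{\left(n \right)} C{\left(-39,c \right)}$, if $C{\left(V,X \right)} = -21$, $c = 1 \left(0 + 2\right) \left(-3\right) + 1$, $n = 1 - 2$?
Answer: $-21$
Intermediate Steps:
$n = -1$ ($n = 1 - 2 = -1$)
$c = -5$ ($c = 1 \cdot 2 \left(-3\right) + 1 = 2 \left(-3\right) + 1 = -6 + 1 = -5$)
$f{\left(U \right)} = U + 2 U^{2}$ ($f{\left(U \right)} = \left(U^{2} + U^{2}\right) + U = 2 U^{2} + U = U + 2 U^{2}$)
$f{\left(n \right)} C{\left(-39,c \right)} = - (1 + 2 \left(-1\right)) \left(-21\right) = - (1 - 2) \left(-21\right) = \left(-1\right) \left(-1\right) \left(-21\right) = 1 \left(-21\right) = -21$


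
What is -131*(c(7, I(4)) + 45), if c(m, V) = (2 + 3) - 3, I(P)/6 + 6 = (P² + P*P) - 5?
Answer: -6157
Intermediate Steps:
I(P) = -66 + 12*P² (I(P) = -36 + 6*((P² + P*P) - 5) = -36 + 6*((P² + P²) - 5) = -36 + 6*(2*P² - 5) = -36 + 6*(-5 + 2*P²) = -36 + (-30 + 12*P²) = -66 + 12*P²)
c(m, V) = 2 (c(m, V) = 5 - 3 = 2)
-131*(c(7, I(4)) + 45) = -131*(2 + 45) = -131*47 = -6157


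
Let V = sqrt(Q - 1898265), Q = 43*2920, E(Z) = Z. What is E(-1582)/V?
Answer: 1582*I*sqrt(1772705)/1772705 ≈ 1.1882*I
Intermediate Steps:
Q = 125560
V = I*sqrt(1772705) (V = sqrt(125560 - 1898265) = sqrt(-1772705) = I*sqrt(1772705) ≈ 1331.4*I)
E(-1582)/V = -1582*(-I*sqrt(1772705)/1772705) = -(-1582)*I*sqrt(1772705)/1772705 = 1582*I*sqrt(1772705)/1772705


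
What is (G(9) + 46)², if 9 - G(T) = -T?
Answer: 4096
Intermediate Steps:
G(T) = 9 + T (G(T) = 9 - (-1)*T = 9 + T)
(G(9) + 46)² = ((9 + 9) + 46)² = (18 + 46)² = 64² = 4096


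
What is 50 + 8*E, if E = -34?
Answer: -222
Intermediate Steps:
50 + 8*E = 50 + 8*(-34) = 50 - 272 = -222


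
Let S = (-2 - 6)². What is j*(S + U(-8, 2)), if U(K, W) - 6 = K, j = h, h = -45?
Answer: -2790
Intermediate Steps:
j = -45
U(K, W) = 6 + K
S = 64 (S = (-8)² = 64)
j*(S + U(-8, 2)) = -45*(64 + (6 - 8)) = -45*(64 - 2) = -45*62 = -2790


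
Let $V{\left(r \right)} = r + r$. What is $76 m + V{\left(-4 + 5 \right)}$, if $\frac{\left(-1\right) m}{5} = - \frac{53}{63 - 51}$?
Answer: $\frac{5041}{3} \approx 1680.3$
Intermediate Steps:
$V{\left(r \right)} = 2 r$
$m = \frac{265}{12}$ ($m = - 5 \left(- \frac{53}{63 - 51}\right) = - 5 \left(- \frac{53}{12}\right) = - 5 \left(\left(-53\right) \frac{1}{12}\right) = \left(-5\right) \left(- \frac{53}{12}\right) = \frac{265}{12} \approx 22.083$)
$76 m + V{\left(-4 + 5 \right)} = 76 \cdot \frac{265}{12} + 2 \left(-4 + 5\right) = \frac{5035}{3} + 2 \cdot 1 = \frac{5035}{3} + 2 = \frac{5041}{3}$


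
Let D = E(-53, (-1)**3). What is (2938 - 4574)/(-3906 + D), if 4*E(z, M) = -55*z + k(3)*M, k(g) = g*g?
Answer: 3272/6359 ≈ 0.51455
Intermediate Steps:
k(g) = g**2
E(z, M) = -55*z/4 + 9*M/4 (E(z, M) = (-55*z + 3**2*M)/4 = (-55*z + 9*M)/4 = -55*z/4 + 9*M/4)
D = 1453/2 (D = -55/4*(-53) + (9/4)*(-1)**3 = 2915/4 + (9/4)*(-1) = 2915/4 - 9/4 = 1453/2 ≈ 726.50)
(2938 - 4574)/(-3906 + D) = (2938 - 4574)/(-3906 + 1453/2) = -1636/(-6359/2) = -1636*(-2/6359) = 3272/6359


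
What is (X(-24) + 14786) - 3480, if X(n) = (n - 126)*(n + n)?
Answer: 18506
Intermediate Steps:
X(n) = 2*n*(-126 + n) (X(n) = (-126 + n)*(2*n) = 2*n*(-126 + n))
(X(-24) + 14786) - 3480 = (2*(-24)*(-126 - 24) + 14786) - 3480 = (2*(-24)*(-150) + 14786) - 3480 = (7200 + 14786) - 3480 = 21986 - 3480 = 18506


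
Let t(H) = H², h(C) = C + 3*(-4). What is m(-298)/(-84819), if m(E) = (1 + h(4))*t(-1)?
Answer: 1/12117 ≈ 8.2529e-5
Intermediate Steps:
h(C) = -12 + C (h(C) = C - 12 = -12 + C)
m(E) = -7 (m(E) = (1 + (-12 + 4))*(-1)² = (1 - 8)*1 = -7*1 = -7)
m(-298)/(-84819) = -7/(-84819) = -7*(-1/84819) = 1/12117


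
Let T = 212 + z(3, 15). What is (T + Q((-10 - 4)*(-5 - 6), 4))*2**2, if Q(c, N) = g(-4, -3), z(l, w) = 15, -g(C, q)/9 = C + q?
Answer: 1160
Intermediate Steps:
g(C, q) = -9*C - 9*q (g(C, q) = -9*(C + q) = -9*C - 9*q)
Q(c, N) = 63 (Q(c, N) = -9*(-4) - 9*(-3) = 36 + 27 = 63)
T = 227 (T = 212 + 15 = 227)
(T + Q((-10 - 4)*(-5 - 6), 4))*2**2 = (227 + 63)*2**2 = 290*4 = 1160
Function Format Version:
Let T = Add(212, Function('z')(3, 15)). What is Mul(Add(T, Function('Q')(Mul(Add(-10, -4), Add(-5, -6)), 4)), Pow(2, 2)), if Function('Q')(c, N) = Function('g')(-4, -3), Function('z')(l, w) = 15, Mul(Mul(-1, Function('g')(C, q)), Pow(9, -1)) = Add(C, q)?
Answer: 1160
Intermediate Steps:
Function('g')(C, q) = Add(Mul(-9, C), Mul(-9, q)) (Function('g')(C, q) = Mul(-9, Add(C, q)) = Add(Mul(-9, C), Mul(-9, q)))
Function('Q')(c, N) = 63 (Function('Q')(c, N) = Add(Mul(-9, -4), Mul(-9, -3)) = Add(36, 27) = 63)
T = 227 (T = Add(212, 15) = 227)
Mul(Add(T, Function('Q')(Mul(Add(-10, -4), Add(-5, -6)), 4)), Pow(2, 2)) = Mul(Add(227, 63), Pow(2, 2)) = Mul(290, 4) = 1160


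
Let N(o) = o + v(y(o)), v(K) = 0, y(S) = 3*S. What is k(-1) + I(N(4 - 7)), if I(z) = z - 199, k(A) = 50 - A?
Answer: -151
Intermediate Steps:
N(o) = o (N(o) = o + 0 = o)
I(z) = -199 + z
k(-1) + I(N(4 - 7)) = (50 - 1*(-1)) + (-199 + (4 - 7)) = (50 + 1) + (-199 - 3) = 51 - 202 = -151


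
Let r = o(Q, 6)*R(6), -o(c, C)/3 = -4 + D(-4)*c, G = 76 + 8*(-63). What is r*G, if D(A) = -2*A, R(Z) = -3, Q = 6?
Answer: -169488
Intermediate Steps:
G = -428 (G = 76 - 504 = -428)
o(c, C) = 12 - 24*c (o(c, C) = -3*(-4 + (-2*(-4))*c) = -3*(-4 + 8*c) = 12 - 24*c)
r = 396 (r = (12 - 24*6)*(-3) = (12 - 144)*(-3) = -132*(-3) = 396)
r*G = 396*(-428) = -169488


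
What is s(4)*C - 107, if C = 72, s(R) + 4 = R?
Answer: -107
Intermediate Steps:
s(R) = -4 + R
s(4)*C - 107 = (-4 + 4)*72 - 107 = 0*72 - 107 = 0 - 107 = -107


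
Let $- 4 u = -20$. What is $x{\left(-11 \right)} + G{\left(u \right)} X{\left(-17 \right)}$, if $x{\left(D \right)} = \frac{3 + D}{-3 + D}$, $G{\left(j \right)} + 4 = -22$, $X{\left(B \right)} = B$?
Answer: $\frac{3098}{7} \approx 442.57$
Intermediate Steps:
$u = 5$ ($u = \left(- \frac{1}{4}\right) \left(-20\right) = 5$)
$G{\left(j \right)} = -26$ ($G{\left(j \right)} = -4 - 22 = -26$)
$x{\left(D \right)} = \frac{3 + D}{-3 + D}$
$x{\left(-11 \right)} + G{\left(u \right)} X{\left(-17 \right)} = \frac{3 - 11}{-3 - 11} - -442 = \frac{1}{-14} \left(-8\right) + 442 = \left(- \frac{1}{14}\right) \left(-8\right) + 442 = \frac{4}{7} + 442 = \frac{3098}{7}$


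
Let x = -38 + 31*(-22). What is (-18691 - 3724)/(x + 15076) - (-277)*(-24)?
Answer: -95461103/14356 ≈ -6649.6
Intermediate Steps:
x = -720 (x = -38 - 682 = -720)
(-18691 - 3724)/(x + 15076) - (-277)*(-24) = (-18691 - 3724)/(-720 + 15076) - (-277)*(-24) = -22415/14356 - 1*6648 = -22415*1/14356 - 6648 = -22415/14356 - 6648 = -95461103/14356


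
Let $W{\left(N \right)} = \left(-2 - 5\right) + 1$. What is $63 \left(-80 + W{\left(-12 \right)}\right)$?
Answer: $-5418$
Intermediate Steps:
$W{\left(N \right)} = -6$ ($W{\left(N \right)} = -7 + 1 = -6$)
$63 \left(-80 + W{\left(-12 \right)}\right) = 63 \left(-80 - 6\right) = 63 \left(-86\right) = -5418$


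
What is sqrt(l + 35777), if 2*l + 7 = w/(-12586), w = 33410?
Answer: sqrt(1416644182919)/6293 ≈ 189.14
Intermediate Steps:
l = -30378/6293 (l = -7/2 + (33410/(-12586))/2 = -7/2 + (33410*(-1/12586))/2 = -7/2 + (1/2)*(-16705/6293) = -7/2 - 16705/12586 = -30378/6293 ≈ -4.8273)
sqrt(l + 35777) = sqrt(-30378/6293 + 35777) = sqrt(225114283/6293) = sqrt(1416644182919)/6293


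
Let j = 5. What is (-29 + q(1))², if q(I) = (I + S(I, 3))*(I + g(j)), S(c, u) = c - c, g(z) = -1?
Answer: 841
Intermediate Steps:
S(c, u) = 0
q(I) = I*(-1 + I) (q(I) = (I + 0)*(I - 1) = I*(-1 + I))
(-29 + q(1))² = (-29 + 1*(-1 + 1))² = (-29 + 1*0)² = (-29 + 0)² = (-29)² = 841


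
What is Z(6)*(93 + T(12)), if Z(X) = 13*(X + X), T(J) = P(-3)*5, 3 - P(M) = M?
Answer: 19188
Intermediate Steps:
P(M) = 3 - M
T(J) = 30 (T(J) = (3 - 1*(-3))*5 = (3 + 3)*5 = 6*5 = 30)
Z(X) = 26*X (Z(X) = 13*(2*X) = 26*X)
Z(6)*(93 + T(12)) = (26*6)*(93 + 30) = 156*123 = 19188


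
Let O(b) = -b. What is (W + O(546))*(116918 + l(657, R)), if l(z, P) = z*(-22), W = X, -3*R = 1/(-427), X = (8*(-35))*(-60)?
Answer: 1665449856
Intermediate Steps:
X = 16800 (X = -280*(-60) = 16800)
R = 1/1281 (R = -1/3/(-427) = -1/3*(-1/427) = 1/1281 ≈ 0.00078064)
W = 16800
l(z, P) = -22*z
(W + O(546))*(116918 + l(657, R)) = (16800 - 1*546)*(116918 - 22*657) = (16800 - 546)*(116918 - 14454) = 16254*102464 = 1665449856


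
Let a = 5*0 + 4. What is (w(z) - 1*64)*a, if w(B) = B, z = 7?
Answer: -228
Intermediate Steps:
a = 4 (a = 0 + 4 = 4)
(w(z) - 1*64)*a = (7 - 1*64)*4 = (7 - 64)*4 = -57*4 = -228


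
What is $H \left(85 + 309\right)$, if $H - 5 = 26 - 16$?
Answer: $5910$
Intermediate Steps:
$H = 15$ ($H = 5 + \left(26 - 16\right) = 5 + 10 = 15$)
$H \left(85 + 309\right) = 15 \left(85 + 309\right) = 15 \cdot 394 = 5910$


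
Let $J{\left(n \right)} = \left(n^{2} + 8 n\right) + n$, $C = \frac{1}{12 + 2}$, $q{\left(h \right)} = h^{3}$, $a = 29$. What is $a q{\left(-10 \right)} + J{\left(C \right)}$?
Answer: $- \frac{5683873}{196} \approx -28999.0$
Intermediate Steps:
$C = \frac{1}{14} \approx 0.071429$
$J{\left(n \right)} = n^{2} + 9 n$
$a q{\left(-10 \right)} + J{\left(C \right)} = 29 \left(-10\right)^{3} + \frac{9 + \frac{1}{14}}{14} = 29 \left(-1000\right) + \frac{1}{14} \cdot \frac{127}{14} = -29000 + \frac{127}{196} = - \frac{5683873}{196}$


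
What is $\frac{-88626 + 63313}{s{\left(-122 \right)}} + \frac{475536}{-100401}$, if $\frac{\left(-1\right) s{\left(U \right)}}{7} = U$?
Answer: $- \frac{140359917}{4082974} \approx -34.377$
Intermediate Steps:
$s{\left(U \right)} = - 7 U$
$\frac{-88626 + 63313}{s{\left(-122 \right)}} + \frac{475536}{-100401} = \frac{-88626 + 63313}{\left(-7\right) \left(-122\right)} + \frac{475536}{-100401} = - \frac{25313}{854} + 475536 \left(- \frac{1}{100401}\right) = \left(-25313\right) \frac{1}{854} - \frac{158512}{33467} = - \frac{25313}{854} - \frac{158512}{33467} = - \frac{140359917}{4082974}$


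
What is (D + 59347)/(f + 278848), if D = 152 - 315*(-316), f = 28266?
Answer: 159039/307114 ≈ 0.51785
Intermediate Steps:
D = 99692 (D = 152 + 99540 = 99692)
(D + 59347)/(f + 278848) = (99692 + 59347)/(28266 + 278848) = 159039/307114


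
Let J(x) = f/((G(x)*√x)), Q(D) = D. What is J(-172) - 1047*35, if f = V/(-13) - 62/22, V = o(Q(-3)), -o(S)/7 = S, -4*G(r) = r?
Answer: -36645 + 317*I*√43/264407 ≈ -36645.0 + 0.0078618*I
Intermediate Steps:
G(r) = -r/4
o(S) = -7*S
V = 21 (V = -7*(-3) = 21)
f = -634/143 (f = 21/(-13) - 62/22 = 21*(-1/13) - 62*1/22 = -21/13 - 31/11 = -634/143 ≈ -4.4336)
J(x) = 2536/(143*x^(3/2)) (J(x) = -634*(-4/x^(3/2))/143 = -(-2536)/(143*x^(3/2)) = 2536/(143*x^(3/2)))
J(-172) - 1047*35 = 2536/(143*(-172)^(3/2)) - 1047*35 = 2536*(I*√43/14792)/143 - 36645 = 317*I*√43/264407 - 36645 = -36645 + 317*I*√43/264407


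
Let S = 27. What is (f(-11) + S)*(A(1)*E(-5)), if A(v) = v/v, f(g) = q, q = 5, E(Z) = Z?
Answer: -160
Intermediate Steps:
f(g) = 5
A(v) = 1
(f(-11) + S)*(A(1)*E(-5)) = (5 + 27)*(1*(-5)) = 32*(-5) = -160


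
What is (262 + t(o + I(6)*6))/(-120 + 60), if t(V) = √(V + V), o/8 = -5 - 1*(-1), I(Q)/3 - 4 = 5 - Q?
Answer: -131/30 - √11/30 ≈ -4.4772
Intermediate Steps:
I(Q) = 27 - 3*Q (I(Q) = 12 + 3*(5 - Q) = 12 + (15 - 3*Q) = 27 - 3*Q)
o = -32 (o = 8*(-5 - 1*(-1)) = 8*(-5 + 1) = 8*(-4) = -32)
t(V) = √2*√V (t(V) = √(2*V) = √2*√V)
(262 + t(o + I(6)*6))/(-120 + 60) = (262 + √2*√(-32 + (27 - 3*6)*6))/(-120 + 60) = (262 + √2*√(-32 + (27 - 18)*6))/(-60) = (262 + √2*√(-32 + 9*6))*(-1/60) = (262 + √2*√(-32 + 54))*(-1/60) = (262 + √2*√22)*(-1/60) = (262 + 2*√11)*(-1/60) = -131/30 - √11/30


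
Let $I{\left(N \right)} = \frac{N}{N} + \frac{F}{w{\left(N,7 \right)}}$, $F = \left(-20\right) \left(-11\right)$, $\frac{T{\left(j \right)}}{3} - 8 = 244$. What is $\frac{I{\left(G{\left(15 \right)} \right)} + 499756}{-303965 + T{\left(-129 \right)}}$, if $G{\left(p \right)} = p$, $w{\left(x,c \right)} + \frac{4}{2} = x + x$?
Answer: $- \frac{3498354}{2122463} \approx -1.6483$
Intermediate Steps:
$T{\left(j \right)} = 756$ ($T{\left(j \right)} = 24 + 3 \cdot 244 = 24 + 732 = 756$)
$F = 220$
$w{\left(x,c \right)} = -2 + 2 x$ ($w{\left(x,c \right)} = -2 + \left(x + x\right) = -2 + 2 x$)
$I{\left(N \right)} = 1 + \frac{220}{-2 + 2 N}$ ($I{\left(N \right)} = \frac{N}{N} + \frac{220}{-2 + 2 N} = 1 + \frac{220}{-2 + 2 N}$)
$\frac{I{\left(G{\left(15 \right)} \right)} + 499756}{-303965 + T{\left(-129 \right)}} = \frac{\frac{109 + 15}{-1 + 15} + 499756}{-303965 + 756} = \frac{\frac{1}{14} \cdot 124 + 499756}{-303209} = \left(\frac{1}{14} \cdot 124 + 499756\right) \left(- \frac{1}{303209}\right) = \left(\frac{62}{7} + 499756\right) \left(- \frac{1}{303209}\right) = \frac{3498354}{7} \left(- \frac{1}{303209}\right) = - \frac{3498354}{2122463}$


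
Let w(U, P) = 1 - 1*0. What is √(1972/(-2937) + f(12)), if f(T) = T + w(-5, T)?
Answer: √106345833/2937 ≈ 3.5112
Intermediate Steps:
w(U, P) = 1 (w(U, P) = 1 + 0 = 1)
f(T) = 1 + T (f(T) = T + 1 = 1 + T)
√(1972/(-2937) + f(12)) = √(1972/(-2937) + (1 + 12)) = √(1972*(-1/2937) + 13) = √(-1972/2937 + 13) = √(36209/2937) = √106345833/2937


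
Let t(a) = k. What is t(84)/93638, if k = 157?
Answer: 157/93638 ≈ 0.0016767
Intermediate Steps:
t(a) = 157
t(84)/93638 = 157/93638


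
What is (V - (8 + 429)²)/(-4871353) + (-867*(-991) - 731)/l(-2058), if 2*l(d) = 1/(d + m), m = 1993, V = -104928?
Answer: -543645819888843/4871353 ≈ -1.1160e+8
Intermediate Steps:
l(d) = 1/(2*(1993 + d)) (l(d) = 1/(2*(d + 1993)) = 1/(2*(1993 + d)))
(V - (8 + 429)²)/(-4871353) + (-867*(-991) - 731)/l(-2058) = (-104928 - (8 + 429)²)/(-4871353) + (-867*(-991) - 731)/((1/(2*(1993 - 2058)))) = (-104928 - 1*437²)*(-1/4871353) + (859197 - 731)/(((½)/(-65))) = (-104928 - 1*190969)*(-1/4871353) + 858466/(((½)*(-1/65))) = (-104928 - 190969)*(-1/4871353) + 858466/(-1/130) = -295897*(-1/4871353) + 858466*(-130) = 295897/4871353 - 111600580 = -543645819888843/4871353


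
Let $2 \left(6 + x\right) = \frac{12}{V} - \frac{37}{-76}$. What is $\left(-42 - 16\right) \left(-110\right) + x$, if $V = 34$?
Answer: $\frac{16471501}{2584} \approx 6374.4$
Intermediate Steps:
$x = - \frac{14419}{2584}$ ($x = -6 + \frac{\frac{12}{34} - \frac{37}{-76}}{2} = -6 + \frac{12 \cdot \frac{1}{34} - - \frac{37}{76}}{2} = -6 + \frac{\frac{6}{17} + \frac{37}{76}}{2} = -6 + \frac{1}{2} \cdot \frac{1085}{1292} = -6 + \frac{1085}{2584} = - \frac{14419}{2584} \approx -5.5801$)
$\left(-42 - 16\right) \left(-110\right) + x = \left(-42 - 16\right) \left(-110\right) - \frac{14419}{2584} = \left(-58\right) \left(-110\right) - \frac{14419}{2584} = 6380 - \frac{14419}{2584} = \frac{16471501}{2584}$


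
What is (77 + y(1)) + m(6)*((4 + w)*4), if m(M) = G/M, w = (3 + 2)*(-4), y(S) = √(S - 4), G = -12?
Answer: 205 + I*√3 ≈ 205.0 + 1.732*I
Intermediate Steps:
y(S) = √(-4 + S)
w = -20 (w = 5*(-4) = -20)
m(M) = -12/M
(77 + y(1)) + m(6)*((4 + w)*4) = (77 + √(-4 + 1)) + (-12/6)*((4 - 20)*4) = (77 + √(-3)) + (-12*⅙)*(-16*4) = (77 + I*√3) - 2*(-64) = (77 + I*√3) + 128 = 205 + I*√3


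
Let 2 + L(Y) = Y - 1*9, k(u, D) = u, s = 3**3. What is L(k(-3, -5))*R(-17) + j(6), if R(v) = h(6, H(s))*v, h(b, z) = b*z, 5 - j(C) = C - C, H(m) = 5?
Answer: 7145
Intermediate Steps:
s = 27
j(C) = 5 (j(C) = 5 - (C - C) = 5 - 1*0 = 5 + 0 = 5)
L(Y) = -11 + Y (L(Y) = -2 + (Y - 1*9) = -2 + (Y - 9) = -2 + (-9 + Y) = -11 + Y)
R(v) = 30*v (R(v) = (6*5)*v = 30*v)
L(k(-3, -5))*R(-17) + j(6) = (-11 - 3)*(30*(-17)) + 5 = -14*(-510) + 5 = 7140 + 5 = 7145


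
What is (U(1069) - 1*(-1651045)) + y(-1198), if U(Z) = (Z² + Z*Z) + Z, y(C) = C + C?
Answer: 3935240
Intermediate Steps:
y(C) = 2*C
U(Z) = Z + 2*Z² (U(Z) = (Z² + Z²) + Z = 2*Z² + Z = Z + 2*Z²)
(U(1069) - 1*(-1651045)) + y(-1198) = (1069*(1 + 2*1069) - 1*(-1651045)) + 2*(-1198) = (1069*(1 + 2138) + 1651045) - 2396 = (1069*2139 + 1651045) - 2396 = (2286591 + 1651045) - 2396 = 3937636 - 2396 = 3935240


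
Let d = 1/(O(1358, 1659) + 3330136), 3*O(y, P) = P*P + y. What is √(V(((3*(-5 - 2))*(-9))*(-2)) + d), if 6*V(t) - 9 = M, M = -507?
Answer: I*√13480090878639206/12744047 ≈ 9.1104*I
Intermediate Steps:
O(y, P) = y/3 + P²/3 (O(y, P) = (P*P + y)/3 = (P² + y)/3 = (y + P²)/3 = y/3 + P²/3)
V(t) = -83 (V(t) = 3/2 + (⅙)*(-507) = 3/2 - 169/2 = -83)
d = 3/12744047 (d = 1/(((⅓)*1358 + (⅓)*1659²) + 3330136) = 1/((1358/3 + (⅓)*2752281) + 3330136) = 1/((1358/3 + 917427) + 3330136) = 1/(2753639/3 + 3330136) = 1/(12744047/3) = 3/12744047 ≈ 2.3540e-7)
√(V(((3*(-5 - 2))*(-9))*(-2)) + d) = √(-83 + 3/12744047) = √(-1057755898/12744047) = I*√13480090878639206/12744047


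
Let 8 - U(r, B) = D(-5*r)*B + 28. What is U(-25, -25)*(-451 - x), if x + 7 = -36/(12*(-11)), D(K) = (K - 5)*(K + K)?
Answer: -333195660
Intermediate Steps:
D(K) = 2*K*(-5 + K) (D(K) = (-5 + K)*(2*K) = 2*K*(-5 + K))
U(r, B) = -20 + 10*B*r*(-5 - 5*r) (U(r, B) = 8 - ((2*(-5*r)*(-5 - 5*r))*B + 28) = 8 - ((-10*r*(-5 - 5*r))*B + 28) = 8 - (-10*B*r*(-5 - 5*r) + 28) = 8 - (28 - 10*B*r*(-5 - 5*r)) = 8 + (-28 + 10*B*r*(-5 - 5*r)) = -20 + 10*B*r*(-5 - 5*r))
x = -74/11 (x = -7 - 36/(12*(-11)) = -7 - 36/(-132) = -7 - 36*(-1/132) = -7 + 3/11 = -74/11 ≈ -6.7273)
U(-25, -25)*(-451 - x) = (-20 - 50*(-25)*(-25)*(1 - 25))*(-451 - 1*(-74/11)) = (-20 - 50*(-25)*(-25)*(-24))*(-451 + 74/11) = (-20 + 750000)*(-4887/11) = 749980*(-4887/11) = -333195660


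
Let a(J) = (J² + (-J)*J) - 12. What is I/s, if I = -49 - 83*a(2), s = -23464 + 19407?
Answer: -947/4057 ≈ -0.23342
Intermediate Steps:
a(J) = -12 (a(J) = (J² - J²) - 12 = 0 - 12 = -12)
s = -4057
I = 947 (I = -49 - 83*(-12) = -49 + 996 = 947)
I/s = 947/(-4057) = 947*(-1/4057) = -947/4057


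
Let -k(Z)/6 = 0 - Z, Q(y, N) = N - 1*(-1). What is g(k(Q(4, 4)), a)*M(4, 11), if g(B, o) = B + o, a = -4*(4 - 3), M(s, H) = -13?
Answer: -338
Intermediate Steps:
Q(y, N) = 1 + N (Q(y, N) = N + 1 = 1 + N)
k(Z) = 6*Z (k(Z) = -6*(0 - Z) = -(-6)*Z = 6*Z)
a = -4 (a = -4*1 = -4)
g(k(Q(4, 4)), a)*M(4, 11) = (6*(1 + 4) - 4)*(-13) = (6*5 - 4)*(-13) = (30 - 4)*(-13) = 26*(-13) = -338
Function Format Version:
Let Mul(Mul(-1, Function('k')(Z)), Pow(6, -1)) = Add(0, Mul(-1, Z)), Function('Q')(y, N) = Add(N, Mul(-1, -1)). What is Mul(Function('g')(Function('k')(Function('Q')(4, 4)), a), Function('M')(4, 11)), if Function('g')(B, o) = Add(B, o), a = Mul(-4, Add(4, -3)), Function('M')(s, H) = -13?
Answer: -338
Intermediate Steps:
Function('Q')(y, N) = Add(1, N) (Function('Q')(y, N) = Add(N, 1) = Add(1, N))
Function('k')(Z) = Mul(6, Z) (Function('k')(Z) = Mul(-6, Add(0, Mul(-1, Z))) = Mul(-6, Mul(-1, Z)) = Mul(6, Z))
a = -4 (a = Mul(-4, 1) = -4)
Mul(Function('g')(Function('k')(Function('Q')(4, 4)), a), Function('M')(4, 11)) = Mul(Add(Mul(6, Add(1, 4)), -4), -13) = Mul(Add(Mul(6, 5), -4), -13) = Mul(Add(30, -4), -13) = Mul(26, -13) = -338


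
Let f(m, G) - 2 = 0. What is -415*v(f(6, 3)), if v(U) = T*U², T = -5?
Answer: 8300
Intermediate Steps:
f(m, G) = 2 (f(m, G) = 2 + 0 = 2)
v(U) = -5*U²
-415*v(f(6, 3)) = -(-2075)*2² = -(-2075)*4 = -415*(-20) = 8300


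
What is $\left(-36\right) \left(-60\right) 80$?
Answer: $172800$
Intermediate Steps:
$\left(-36\right) \left(-60\right) 80 = 2160 \cdot 80 = 172800$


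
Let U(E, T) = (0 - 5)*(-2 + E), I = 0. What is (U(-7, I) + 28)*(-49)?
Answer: -3577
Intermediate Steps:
U(E, T) = 10 - 5*E (U(E, T) = -5*(-2 + E) = 10 - 5*E)
(U(-7, I) + 28)*(-49) = ((10 - 5*(-7)) + 28)*(-49) = ((10 + 35) + 28)*(-49) = (45 + 28)*(-49) = 73*(-49) = -3577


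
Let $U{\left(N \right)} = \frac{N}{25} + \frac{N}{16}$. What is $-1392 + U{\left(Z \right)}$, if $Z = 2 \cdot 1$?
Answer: $- \frac{278359}{200} \approx -1391.8$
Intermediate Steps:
$Z = 2$
$U{\left(N \right)} = \frac{41 N}{400}$ ($U{\left(N \right)} = N \frac{1}{25} + N \frac{1}{16} = \frac{N}{25} + \frac{N}{16} = \frac{41 N}{400}$)
$-1392 + U{\left(Z \right)} = -1392 + \frac{41}{400} \cdot 2 = -1392 + \frac{41}{200} = - \frac{278359}{200}$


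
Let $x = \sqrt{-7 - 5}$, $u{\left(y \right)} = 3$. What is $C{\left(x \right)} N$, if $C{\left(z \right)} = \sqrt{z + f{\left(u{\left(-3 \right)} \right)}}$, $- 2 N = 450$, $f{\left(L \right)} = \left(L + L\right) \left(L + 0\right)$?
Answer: $- 225 \sqrt{18 + 2 i \sqrt{3}} \approx -958.96 - 91.437 i$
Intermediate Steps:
$x = 2 i \sqrt{3}$ ($x = \sqrt{-12} = 2 i \sqrt{3} \approx 3.4641 i$)
$f{\left(L \right)} = 2 L^{2}$ ($f{\left(L \right)} = 2 L L = 2 L^{2}$)
$N = -225$ ($N = \left(- \frac{1}{2}\right) 450 = -225$)
$C{\left(z \right)} = \sqrt{18 + z}$ ($C{\left(z \right)} = \sqrt{z + 2 \cdot 3^{2}} = \sqrt{z + 2 \cdot 9} = \sqrt{z + 18} = \sqrt{18 + z}$)
$C{\left(x \right)} N = \sqrt{18 + 2 i \sqrt{3}} \left(-225\right) = - 225 \sqrt{18 + 2 i \sqrt{3}}$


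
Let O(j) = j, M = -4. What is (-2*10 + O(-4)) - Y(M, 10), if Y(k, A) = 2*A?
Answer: -44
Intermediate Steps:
(-2*10 + O(-4)) - Y(M, 10) = (-2*10 - 4) - 2*10 = (-20 - 4) - 1*20 = -24 - 20 = -44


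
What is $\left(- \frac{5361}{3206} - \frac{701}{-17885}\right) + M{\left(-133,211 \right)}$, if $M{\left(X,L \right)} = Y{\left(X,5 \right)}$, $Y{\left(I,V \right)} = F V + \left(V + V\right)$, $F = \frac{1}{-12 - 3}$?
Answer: $\frac{197419679}{24573990} \approx 8.0337$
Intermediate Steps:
$F = - \frac{1}{15}$ ($F = \frac{1}{-15} = - \frac{1}{15} \approx -0.066667$)
$Y{\left(I,V \right)} = \frac{29 V}{15}$ ($Y{\left(I,V \right)} = - \frac{V}{15} + \left(V + V\right) = - \frac{V}{15} + 2 V = \frac{29 V}{15}$)
$M{\left(X,L \right)} = \frac{29}{3}$ ($M{\left(X,L \right)} = \frac{29}{15} \cdot 5 = \frac{29}{3}$)
$\left(- \frac{5361}{3206} - \frac{701}{-17885}\right) + M{\left(-133,211 \right)} = \left(- \frac{5361}{3206} - \frac{701}{-17885}\right) + \frac{29}{3} = \left(\left(-5361\right) \frac{1}{3206} - - \frac{701}{17885}\right) + \frac{29}{3} = \left(- \frac{5361}{3206} + \frac{701}{17885}\right) + \frac{29}{3} = - \frac{13376297}{8191330} + \frac{29}{3} = \frac{197419679}{24573990}$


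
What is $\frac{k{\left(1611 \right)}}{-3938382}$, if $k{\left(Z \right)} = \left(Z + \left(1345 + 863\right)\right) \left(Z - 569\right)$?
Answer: $- \frac{663233}{656397} \approx -1.0104$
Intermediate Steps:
$k{\left(Z \right)} = \left(-569 + Z\right) \left(2208 + Z\right)$ ($k{\left(Z \right)} = \left(Z + 2208\right) \left(-569 + Z\right) = \left(2208 + Z\right) \left(-569 + Z\right) = \left(-569 + Z\right) \left(2208 + Z\right)$)
$\frac{k{\left(1611 \right)}}{-3938382} = \frac{-1256352 + 1611^{2} + 1639 \cdot 1611}{-3938382} = \left(-1256352 + 2595321 + 2640429\right) \left(- \frac{1}{3938382}\right) = 3979398 \left(- \frac{1}{3938382}\right) = - \frac{663233}{656397}$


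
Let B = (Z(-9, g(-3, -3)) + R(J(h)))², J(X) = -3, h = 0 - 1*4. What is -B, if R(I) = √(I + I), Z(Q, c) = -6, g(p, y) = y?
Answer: -30 + 12*I*√6 ≈ -30.0 + 29.394*I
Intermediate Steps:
h = -4 (h = 0 - 4 = -4)
R(I) = √2*√I (R(I) = √(2*I) = √2*√I)
B = (-6 + I*√6)² (B = (-6 + √2*√(-3))² = (-6 + √2*(I*√3))² = (-6 + I*√6)² ≈ 30.0 - 29.394*I)
-B = -(6 - I*√6)²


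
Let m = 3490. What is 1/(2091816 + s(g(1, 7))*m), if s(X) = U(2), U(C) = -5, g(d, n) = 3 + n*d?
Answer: 1/2074366 ≈ 4.8207e-7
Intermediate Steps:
g(d, n) = 3 + d*n
s(X) = -5
1/(2091816 + s(g(1, 7))*m) = 1/(2091816 - 5*3490) = 1/(2091816 - 17450) = 1/2074366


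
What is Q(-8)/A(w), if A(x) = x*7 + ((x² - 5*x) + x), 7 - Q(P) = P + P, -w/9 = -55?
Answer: 23/246510 ≈ 9.3302e-5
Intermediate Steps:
w = 495 (w = -9*(-55) = 495)
Q(P) = 7 - 2*P (Q(P) = 7 - (P + P) = 7 - 2*P)
A(x) = x² + 3*x (A(x) = 7*x + (x² - 4*x) = x² + 3*x)
Q(-8)/A(w) = (7 - 2*(-8))/((495*(3 + 495))) = (7 + 16)/((495*498)) = 23/246510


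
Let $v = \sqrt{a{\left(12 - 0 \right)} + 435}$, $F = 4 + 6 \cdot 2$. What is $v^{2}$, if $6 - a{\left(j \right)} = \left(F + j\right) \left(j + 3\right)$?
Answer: $21$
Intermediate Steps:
$F = 16$ ($F = 4 + 12 = 16$)
$a{\left(j \right)} = 6 - \left(3 + j\right) \left(16 + j\right)$ ($a{\left(j \right)} = 6 - \left(16 + j\right) \left(j + 3\right) = 6 - \left(16 + j\right) \left(3 + j\right) = 6 - \left(3 + j\right) \left(16 + j\right)$)
$v = \sqrt{21}$ ($v = \sqrt{\left(-42 - \left(12 - 0\right)^{2} - 19 \left(12 - 0\right)\right) + 435} = \sqrt{\left(-42 - \left(12 + 0\right)^{2} - 19 \left(12 + 0\right)\right) + 435} = \sqrt{\left(-42 - 12^{2} - 228\right) + 435} = \sqrt{\left(-42 - 144 - 228\right) + 435} = \sqrt{-414 + 435} = \sqrt{21} \approx 4.5826$)
$v^{2} = \left(\sqrt{21}\right)^{2} = 21$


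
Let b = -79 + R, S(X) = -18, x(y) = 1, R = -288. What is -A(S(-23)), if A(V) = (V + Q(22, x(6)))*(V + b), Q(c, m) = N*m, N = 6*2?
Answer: -2310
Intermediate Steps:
N = 12
b = -367 (b = -79 - 288 = -367)
Q(c, m) = 12*m
A(V) = (-367 + V)*(12 + V) (A(V) = (V + 12*1)*(V - 367) = (V + 12)*(-367 + V) = (12 + V)*(-367 + V) = (-367 + V)*(12 + V))
-A(S(-23)) = -(-4404 + (-18)**2 - 355*(-18)) = -(-4404 + 324 + 6390) = -1*2310 = -2310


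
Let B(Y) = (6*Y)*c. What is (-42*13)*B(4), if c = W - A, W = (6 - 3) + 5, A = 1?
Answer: -91728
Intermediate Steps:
W = 8 (W = 3 + 5 = 8)
c = 7 (c = 8 - 1*1 = 8 - 1 = 7)
B(Y) = 42*Y (B(Y) = (6*Y)*7 = 42*Y)
(-42*13)*B(4) = (-42*13)*(42*4) = -546*168 = -91728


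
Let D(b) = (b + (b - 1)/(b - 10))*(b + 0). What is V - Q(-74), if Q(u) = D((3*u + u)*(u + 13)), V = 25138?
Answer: -2941606844494/9023 ≈ -3.2601e+8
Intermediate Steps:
D(b) = b*(b + (-1 + b)/(-10 + b)) (D(b) = (b + (-1 + b)/(-10 + b))*b = b*(b + (-1 + b)/(-10 + b)))
Q(u) = 4*u*(13 + u)*(-1 - 36*u*(13 + u) + 16*u²*(13 + u)²)/(-10 + 4*u*(13 + u)) (Q(u) = ((3*u + u)*(u + 13))*(-1 + ((3*u + u)*(u + 13))² - 9*(3*u + u)*(u + 13))/(-10 + (3*u + u)*(u + 13)) = ((4*u)*(13 + u))*(-1 + ((4*u)*(13 + u))² - 9*4*u*(13 + u))/(-10 + (4*u)*(13 + u)) = (4*u*(13 + u))*(-1 + (4*u*(13 + u))² - 36*u*(13 + u))/(-10 + 4*u*(13 + u)) = (4*u*(13 + u))*(-1 + 16*u²*(13 + u)² - 36*u*(13 + u))/(-10 + 4*u*(13 + u)) = (4*u*(13 + u))*(-1 - 36*u*(13 + u) + 16*u²*(13 + u)²)/(-10 + 4*u*(13 + u)) = 4*u*(13 + u)*(-1 - 36*u*(13 + u) + 16*u²*(13 + u)²)/(-10 + 4*u*(13 + u)))
V - Q(-74) = 25138 - (-2)*(-74)*(13 - 74)*(1 - 16*(-74)²*(13 - 74)² + 36*(-74)*(13 - 74))/(-5 + 2*(-74)*(13 - 74)) = 25138 - (-2)*(-74)*(-61)*(1 - 16*5476*(-61)² + 36*(-74)*(-61))/(-5 + 2*(-74)*(-61)) = 25138 - (-2)*(-74)*(-61)*(1 - 16*5476*3721 + 162504)/(-5 + 9028) = 25138 - (-2)*(-74)*(-61)*(1 - 326019136 + 162504)/9023 = 25138 - (-2)*(-74)*(-61)*(-325856631)/9023 = 25138 - 1*2941833664668/9023 = 25138 - 2941833664668/9023 = -2941606844494/9023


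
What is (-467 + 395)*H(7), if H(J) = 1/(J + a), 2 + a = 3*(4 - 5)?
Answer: -36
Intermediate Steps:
a = -5 (a = -2 + 3*(4 - 5) = -2 + 3*(-1) = -2 - 3 = -5)
H(J) = 1/(-5 + J) (H(J) = 1/(J - 5) = 1/(-5 + J))
(-467 + 395)*H(7) = (-467 + 395)/(-5 + 7) = -72/2 = -72*½ = -36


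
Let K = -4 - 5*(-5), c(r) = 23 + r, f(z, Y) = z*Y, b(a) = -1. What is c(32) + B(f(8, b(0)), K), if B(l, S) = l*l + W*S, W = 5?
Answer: 224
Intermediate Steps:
f(z, Y) = Y*z
K = 21 (K = -4 + 25 = 21)
B(l, S) = l² + 5*S (B(l, S) = l*l + 5*S = l² + 5*S)
c(32) + B(f(8, b(0)), K) = (23 + 32) + ((-1*8)² + 5*21) = 55 + ((-8)² + 105) = 55 + (64 + 105) = 55 + 169 = 224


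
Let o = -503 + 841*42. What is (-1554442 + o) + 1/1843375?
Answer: -2801235047624/1843375 ≈ -1.5196e+6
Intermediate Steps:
o = 34819 (o = -503 + 35322 = 34819)
(-1554442 + o) + 1/1843375 = (-1554442 + 34819) + 1/1843375 = -1519623 + 1/1843375 = -2801235047624/1843375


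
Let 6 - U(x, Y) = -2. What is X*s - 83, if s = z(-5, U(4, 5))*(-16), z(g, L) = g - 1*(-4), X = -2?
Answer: -115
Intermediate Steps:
U(x, Y) = 8 (U(x, Y) = 6 - 1*(-2) = 6 + 2 = 8)
z(g, L) = 4 + g (z(g, L) = g + 4 = 4 + g)
s = 16 (s = (4 - 5)*(-16) = -1*(-16) = 16)
X*s - 83 = -2*16 - 83 = -32 - 83 = -115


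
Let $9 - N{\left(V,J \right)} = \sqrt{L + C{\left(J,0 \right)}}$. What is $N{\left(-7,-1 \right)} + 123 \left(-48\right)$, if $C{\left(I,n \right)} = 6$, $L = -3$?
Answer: $-5895 - \sqrt{3} \approx -5896.7$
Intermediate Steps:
$N{\left(V,J \right)} = 9 - \sqrt{3}$ ($N{\left(V,J \right)} = 9 - \sqrt{-3 + 6} = 9 - \sqrt{3}$)
$N{\left(-7,-1 \right)} + 123 \left(-48\right) = \left(9 - \sqrt{3}\right) + 123 \left(-48\right) = \left(9 - \sqrt{3}\right) - 5904 = -5895 - \sqrt{3}$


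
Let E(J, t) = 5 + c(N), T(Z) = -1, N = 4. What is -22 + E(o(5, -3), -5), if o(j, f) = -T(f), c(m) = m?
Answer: -13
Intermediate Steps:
o(j, f) = 1 (o(j, f) = -1*(-1) = 1)
E(J, t) = 9 (E(J, t) = 5 + 4 = 9)
-22 + E(o(5, -3), -5) = -22 + 9 = -13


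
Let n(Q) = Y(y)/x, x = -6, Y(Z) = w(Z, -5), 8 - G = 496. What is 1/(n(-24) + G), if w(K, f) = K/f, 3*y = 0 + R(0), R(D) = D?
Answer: -1/488 ≈ -0.0020492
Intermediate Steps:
G = -488 (G = 8 - 1*496 = 8 - 496 = -488)
y = 0 (y = (0 + 0)/3 = (1/3)*0 = 0)
Y(Z) = -Z/5 (Y(Z) = Z/(-5) = Z*(-1/5) = -Z/5)
n(Q) = 0 (n(Q) = -1/5*0/(-6) = 0*(-1/6) = 0)
1/(n(-24) + G) = 1/(0 - 488) = 1/(-488) = -1/488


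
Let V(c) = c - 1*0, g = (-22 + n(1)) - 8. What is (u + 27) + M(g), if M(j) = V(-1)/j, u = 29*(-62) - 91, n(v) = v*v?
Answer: -53997/29 ≈ -1862.0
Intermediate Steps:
n(v) = v**2
g = -29 (g = (-22 + 1**2) - 8 = (-22 + 1) - 8 = -21 - 8 = -29)
V(c) = c (V(c) = c + 0 = c)
u = -1889 (u = -1798 - 91 = -1889)
M(j) = -1/j
(u + 27) + M(g) = (-1889 + 27) - 1/(-29) = -1862 - 1*(-1/29) = -1862 + 1/29 = -53997/29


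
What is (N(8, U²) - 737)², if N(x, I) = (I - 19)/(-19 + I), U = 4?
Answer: 541696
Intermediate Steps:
N(x, I) = 1 (N(x, I) = (-19 + I)/(-19 + I) = 1)
(N(8, U²) - 737)² = (1 - 737)² = (-736)² = 541696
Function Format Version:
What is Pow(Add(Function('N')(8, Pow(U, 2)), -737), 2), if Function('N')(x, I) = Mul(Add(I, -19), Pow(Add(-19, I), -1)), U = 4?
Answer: 541696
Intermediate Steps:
Function('N')(x, I) = 1 (Function('N')(x, I) = Mul(Add(-19, I), Pow(Add(-19, I), -1)) = 1)
Pow(Add(Function('N')(8, Pow(U, 2)), -737), 2) = Pow(Add(1, -737), 2) = Pow(-736, 2) = 541696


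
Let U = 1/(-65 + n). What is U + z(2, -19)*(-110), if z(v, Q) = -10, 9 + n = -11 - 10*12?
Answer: 225499/205 ≈ 1100.0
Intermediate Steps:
n = -140 (n = -9 + (-11 - 10*12) = -9 + (-11 - 120) = -9 - 131 = -140)
U = -1/205 (U = 1/(-65 - 140) = 1/(-205) = -1/205 ≈ -0.0048781)
U + z(2, -19)*(-110) = -1/205 - 10*(-110) = -1/205 + 1100 = 225499/205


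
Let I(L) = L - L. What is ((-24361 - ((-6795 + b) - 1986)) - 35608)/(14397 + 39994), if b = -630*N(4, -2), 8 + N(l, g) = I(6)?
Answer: -56228/54391 ≈ -1.0338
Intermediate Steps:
I(L) = 0
N(l, g) = -8 (N(l, g) = -8 + 0 = -8)
b = 5040 (b = -630*(-8) = 5040)
((-24361 - ((-6795 + b) - 1986)) - 35608)/(14397 + 39994) = ((-24361 - ((-6795 + 5040) - 1986)) - 35608)/(14397 + 39994) = ((-24361 - (-1755 - 1986)) - 35608)/54391 = ((-24361 - 1*(-3741)) - 35608)*(1/54391) = ((-24361 + 3741) - 35608)*(1/54391) = (-20620 - 35608)*(1/54391) = -56228*1/54391 = -56228/54391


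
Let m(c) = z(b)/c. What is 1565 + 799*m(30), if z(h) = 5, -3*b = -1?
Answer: 10189/6 ≈ 1698.2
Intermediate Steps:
b = 1/3 (b = -1/3*(-1) = 1/3 ≈ 0.33333)
m(c) = 5/c
1565 + 799*m(30) = 1565 + 799*(5/30) = 1565 + 799*(5*(1/30)) = 1565 + 799*(1/6) = 1565 + 799/6 = 10189/6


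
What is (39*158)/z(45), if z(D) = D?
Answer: 2054/15 ≈ 136.93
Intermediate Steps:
(39*158)/z(45) = (39*158)/45 = 6162*(1/45) = 2054/15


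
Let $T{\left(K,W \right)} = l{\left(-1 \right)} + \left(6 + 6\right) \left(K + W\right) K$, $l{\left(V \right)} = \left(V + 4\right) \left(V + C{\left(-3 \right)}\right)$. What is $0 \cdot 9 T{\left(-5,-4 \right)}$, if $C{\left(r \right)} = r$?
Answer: $0$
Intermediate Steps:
$l{\left(V \right)} = \left(-3 + V\right) \left(4 + V\right)$ ($l{\left(V \right)} = \left(V + 4\right) \left(V - 3\right) = \left(4 + V\right) \left(-3 + V\right) = \left(-3 + V\right) \left(4 + V\right)$)
$T{\left(K,W \right)} = -12 + K \left(12 K + 12 W\right)$ ($T{\left(K,W \right)} = \left(-12 - 1 + \left(-1\right)^{2}\right) + \left(6 + 6\right) \left(K + W\right) K = \left(-12 - 1 + 1\right) + 12 \left(K + W\right) K = -12 + \left(12 K + 12 W\right) K = -12 + K \left(12 K + 12 W\right)$)
$0 \cdot 9 T{\left(-5,-4 \right)} = 0 \cdot 9 \left(-12 + 12 \left(-5\right)^{2} + 12 \left(-5\right) \left(-4\right)\right) = 0 \left(-12 + 12 \cdot 25 + 240\right) = 0 \left(-12 + 300 + 240\right) = 0 \cdot 528 = 0$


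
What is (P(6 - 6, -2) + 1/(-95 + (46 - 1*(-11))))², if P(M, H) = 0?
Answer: 1/1444 ≈ 0.00069252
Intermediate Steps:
(P(6 - 6, -2) + 1/(-95 + (46 - 1*(-11))))² = (0 + 1/(-95 + (46 - 1*(-11))))² = (0 + 1/(-95 + (46 + 11)))² = (0 + 1/(-95 + 57))² = (0 + 1/(-38))² = (0 - 1/38)² = (-1/38)² = 1/1444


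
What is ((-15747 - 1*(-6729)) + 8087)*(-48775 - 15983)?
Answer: 60289698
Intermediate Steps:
((-15747 - 1*(-6729)) + 8087)*(-48775 - 15983) = ((-15747 + 6729) + 8087)*(-64758) = (-9018 + 8087)*(-64758) = -931*(-64758) = 60289698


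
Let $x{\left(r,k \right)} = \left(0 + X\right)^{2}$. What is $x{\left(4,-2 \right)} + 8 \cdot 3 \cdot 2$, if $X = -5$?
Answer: $73$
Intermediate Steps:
$x{\left(r,k \right)} = 25$ ($x{\left(r,k \right)} = \left(0 - 5\right)^{2} = \left(-5\right)^{2} = 25$)
$x{\left(4,-2 \right)} + 8 \cdot 3 \cdot 2 = 25 + 8 \cdot 3 \cdot 2 = 25 + 8 \cdot 6 = 25 + 48 = 73$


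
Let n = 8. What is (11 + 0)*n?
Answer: 88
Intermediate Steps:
(11 + 0)*n = (11 + 0)*8 = 11*8 = 88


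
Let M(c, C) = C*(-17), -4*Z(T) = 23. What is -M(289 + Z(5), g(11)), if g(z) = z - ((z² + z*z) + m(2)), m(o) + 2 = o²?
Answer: -3961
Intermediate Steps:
m(o) = -2 + o²
Z(T) = -23/4 (Z(T) = -¼*23 = -23/4)
g(z) = -2 + z - 2*z² (g(z) = z - ((z² + z*z) + (-2 + 2²)) = z - ((z² + z²) + (-2 + 4)) = z - (2*z² + 2) = z - (2 + 2*z²) = z + (-2 - 2*z²) = -2 + z - 2*z²)
M(c, C) = -17*C
-M(289 + Z(5), g(11)) = -(-17)*(-2 + 11 - 2*11²) = -(-17)*(-2 + 11 - 2*121) = -(-17)*(-2 + 11 - 242) = -(-17)*(-233) = -1*3961 = -3961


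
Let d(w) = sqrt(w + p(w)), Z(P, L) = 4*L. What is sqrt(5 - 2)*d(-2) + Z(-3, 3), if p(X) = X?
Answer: 12 + 2*I*sqrt(3) ≈ 12.0 + 3.4641*I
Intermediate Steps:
d(w) = sqrt(2)*sqrt(w) (d(w) = sqrt(w + w) = sqrt(2*w) = sqrt(2)*sqrt(w))
sqrt(5 - 2)*d(-2) + Z(-3, 3) = sqrt(5 - 2)*(sqrt(2)*sqrt(-2)) + 4*3 = sqrt(3)*(sqrt(2)*(I*sqrt(2))) + 12 = sqrt(3)*(2*I) + 12 = 2*I*sqrt(3) + 12 = 12 + 2*I*sqrt(3)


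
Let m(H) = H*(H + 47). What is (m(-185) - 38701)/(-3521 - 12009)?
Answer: 13171/15530 ≈ 0.84810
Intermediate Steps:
m(H) = H*(47 + H)
(m(-185) - 38701)/(-3521 - 12009) = (-185*(47 - 185) - 38701)/(-3521 - 12009) = (-185*(-138) - 38701)/(-15530) = (25530 - 38701)*(-1/15530) = -13171*(-1/15530) = 13171/15530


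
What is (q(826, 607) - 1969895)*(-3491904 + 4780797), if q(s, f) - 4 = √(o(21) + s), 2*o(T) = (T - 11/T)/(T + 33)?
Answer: -2538978720663 + 429631*√13116586/42 ≈ -2.5389e+12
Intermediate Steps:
o(T) = (T - 11/T)/(2*(33 + T)) (o(T) = ((T - 11/T)/(T + 33))/2 = ((T - 11/T)/(33 + T))/2 = (T - 11/T)/(2*(33 + T)))
q(s, f) = 4 + √(215/1134 + s) (q(s, f) = 4 + √((½)*(-11 + 21²)/(21*(33 + 21)) + s) = 4 + √((½)*(1/21)*(-11 + 441)/54 + s) = 4 + √((½)*(1/21)*(1/54)*430 + s) = 4 + √(215/1134 + s))
(q(826, 607) - 1969895)*(-3491904 + 4780797) = ((4 + √(3010 + 15876*826)/126) - 1969895)*(-3491904 + 4780797) = ((4 + √(3010 + 13113576)/126) - 1969895)*1288893 = ((4 + √13116586/126) - 1969895)*1288893 = (-1969891 + √13116586/126)*1288893 = -2538978720663 + 429631*√13116586/42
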